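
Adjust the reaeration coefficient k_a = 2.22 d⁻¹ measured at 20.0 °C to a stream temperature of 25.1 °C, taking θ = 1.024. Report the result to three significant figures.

k_a(T₂) = k_a(T₁) · θ^(T₂−T₁) = 2.22 × 1.024^(25.1−20.0)
= 2.22 × 1.024^5.10 = 2.22 × 1.129 = 2.505 d⁻¹.

k_a ≈ 2.51 d⁻¹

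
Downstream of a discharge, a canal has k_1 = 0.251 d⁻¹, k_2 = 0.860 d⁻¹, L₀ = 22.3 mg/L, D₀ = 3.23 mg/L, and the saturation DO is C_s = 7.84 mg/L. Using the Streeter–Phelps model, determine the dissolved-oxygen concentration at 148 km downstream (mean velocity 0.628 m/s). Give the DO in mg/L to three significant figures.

DO ≈ 3.78 mg/L

Travel time t = x/v = 148 km / (0.628 m/s) = 148000 m / 0.628 m/s = 235700 s = 2.728 d.
k_1 L₀/(k_2−k_1) = 0.251×22.3/(0.860−0.251) = 5.597/0.6090 = 9.191 mg/L.
e^(−k_1 t) = e^(−0.251×2.728) = 0.5043; e^(−k_2 t) = e^(−0.860×2.728) = 0.09577.
D = 9.191 × (0.5043 − 0.09577) + 3.23 × 0.09577 = 3.755 + 0.3093 = 4.064 mg/L.
DO = C_s − D = 7.84 − 4.064 = 3.776 mg/L.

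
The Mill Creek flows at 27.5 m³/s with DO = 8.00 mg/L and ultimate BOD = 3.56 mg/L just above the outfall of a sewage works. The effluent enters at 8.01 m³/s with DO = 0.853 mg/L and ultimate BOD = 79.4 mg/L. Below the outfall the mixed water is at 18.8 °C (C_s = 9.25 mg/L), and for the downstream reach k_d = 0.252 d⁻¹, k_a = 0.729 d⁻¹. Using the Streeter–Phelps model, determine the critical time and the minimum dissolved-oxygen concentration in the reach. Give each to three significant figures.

Mixed DO = (27.5×8.00 + 8.01×0.853)/(27.5+8.01) = 226.8/35.51 = 6.388 mg/L.
Mixed L₀ = (27.5×3.56 + 8.01×79.4)/(35.51) = 733.9/35.51 = 20.67 mg/L.
Initial deficit D₀ = C_s − DO₀ = 9.25 − 6.388 = 2.862 mg/L.
t_c = (1/0.4770) ln[(0.729/0.252)(1 − 2.862×0.4770/(0.252×20.67))] = 2.096 × ln(2.135) = 1.590 d.
D_c = (0.252/0.729) × 20.67 × e^(−0.252×1.590) = 0.3457 × 20.67 × 0.6699 = 4.786 mg/L.
Minimum DO = 9.25 − 4.786 = 4.464 mg/L.

t_c ≈ 1.59 d; minimum DO ≈ 4.46 mg/L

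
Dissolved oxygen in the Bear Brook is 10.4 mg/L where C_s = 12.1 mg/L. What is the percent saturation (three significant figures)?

% saturation = C/C_s × 100 = 10.4/12.1 × 100 = 86.0 %.

86.0 % saturation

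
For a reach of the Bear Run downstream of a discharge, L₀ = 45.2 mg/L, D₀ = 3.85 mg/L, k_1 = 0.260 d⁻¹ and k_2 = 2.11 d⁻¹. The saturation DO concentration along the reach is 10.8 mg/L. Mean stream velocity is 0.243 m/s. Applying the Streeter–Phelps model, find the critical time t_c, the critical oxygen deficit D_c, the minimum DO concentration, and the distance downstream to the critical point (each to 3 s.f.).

t_c ≈ 0.628 d; D_c ≈ 4.73 mg/L; min DO ≈ 6.07 mg/L; x_c ≈ 13.2 km

At the critical point dD/dt = 0, so k_1 L₀ e^(−k_1 t) = k_2 D. Substituting D(t) from the Streeter–Phelps equation and solving for t gives
t_c = ln[(k_2/k_1)(1 − D₀(k_2−k_1)/(k_1 L₀))] / (k_2−k_1).
Here k_2−k_1 = 1.850 d⁻¹ and 1 − D₀(k_2−k_1)/(k_1 L₀) = 1 − 3.85×1.850/(0.260×45.2) = 0.3939, so
t_c = ln(8.115 × 0.3939) / 1.850 = 1.162 / 1.850 = 0.6282 d.
L(t_c) = L₀ e^(−k_1 t_c) = 45.2 × 0.8493 = 38.39 mg/L, and at the critical point k_2 D_c = k_1 L, so D_c = (0.260/2.11) × 38.39 = 4.730 mg/L.
Minimum DO = C_s − D_c = 10.8 − 4.730 = 6.070 mg/L.
x_c = v t_c = 0.243 m/s × 0.6282 d × 86400 s/d = 13190 m ≈ 13.2 km.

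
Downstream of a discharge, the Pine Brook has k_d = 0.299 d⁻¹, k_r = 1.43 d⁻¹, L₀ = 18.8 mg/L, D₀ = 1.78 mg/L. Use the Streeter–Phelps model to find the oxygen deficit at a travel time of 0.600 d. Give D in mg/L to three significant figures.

D ≈ 2.80 mg/L

k_d L₀/(k_r−k_d) = 0.299×18.8/(1.43−0.299) = 5.621/1.131 = 4.970 mg/L.
e^(−k_d t) = e^(−0.299×0.6000) = 0.8358; e^(−k_r t) = e^(−1.43×0.6000) = 0.4240.
D = 4.970 × (0.8358 − 0.4240) + 1.78 × 0.4240 = 2.047 + 0.7547 = 2.801 mg/L.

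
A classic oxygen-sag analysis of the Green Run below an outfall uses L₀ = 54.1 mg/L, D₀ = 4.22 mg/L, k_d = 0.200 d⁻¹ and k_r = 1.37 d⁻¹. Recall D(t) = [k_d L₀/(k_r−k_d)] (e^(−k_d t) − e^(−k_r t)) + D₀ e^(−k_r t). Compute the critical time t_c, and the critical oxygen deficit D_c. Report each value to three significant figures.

t_c ≈ 1.12 d; D_c ≈ 6.31 mg/L

At the critical point dD/dt = 0, so k_d L₀ e^(−k_d t) = k_r D. Substituting D(t) from the Streeter–Phelps equation and solving for t gives
t_c = ln[(k_r/k_d)(1 − D₀(k_r−k_d)/(k_d L₀))] / (k_r−k_d).
Here k_r−k_d = 1.170 d⁻¹ and 1 − D₀(k_r−k_d)/(k_d L₀) = 1 − 4.22×1.170/(0.200×54.1) = 0.5437, so
t_c = ln(6.850 × 0.5437) / 1.170 = 1.315 / 1.170 = 1.124 d.
D_c = (k_d/k_r) L₀ e^(−k_d t_c) = (0.200/1.37) × 54.1 × e^(−0.200×1.124) = 0.1460 × 54.1 × 0.7987 = 6.308 mg/L.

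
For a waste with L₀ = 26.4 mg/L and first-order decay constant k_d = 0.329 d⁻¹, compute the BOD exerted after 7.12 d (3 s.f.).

y_t = L₀(1 − e^(−k_d t)) = 26.4 × (1 − e^(−0.329×7.12))
= 26.4 × (1 − 0.09609) = 26.4 × 0.9039 = 23.86 mg/L.

y ≈ 23.9 mg/L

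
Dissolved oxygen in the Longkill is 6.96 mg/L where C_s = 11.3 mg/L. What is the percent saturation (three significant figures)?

61.6 % saturation

% saturation = C/C_s × 100 = 6.96/11.3 × 100 = 61.6 %.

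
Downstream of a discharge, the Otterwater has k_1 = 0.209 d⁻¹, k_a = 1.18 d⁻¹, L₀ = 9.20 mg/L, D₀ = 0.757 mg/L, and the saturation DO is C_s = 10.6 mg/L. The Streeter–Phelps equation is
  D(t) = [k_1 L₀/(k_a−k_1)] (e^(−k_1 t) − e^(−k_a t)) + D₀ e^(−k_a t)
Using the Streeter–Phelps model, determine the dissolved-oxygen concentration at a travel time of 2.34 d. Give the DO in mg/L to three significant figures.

k_1 L₀/(k_a−k_1) = 0.209×9.20/(1.18−0.209) = 1.923/0.9710 = 1.980 mg/L.
e^(−k_1 t) = e^(−0.209×2.340) = 0.6132; e^(−k_a t) = e^(−1.18×2.340) = 0.06322.
D = 1.980 × (0.6132 − 0.06322) + 0.757 × 0.06322 = 1.089 + 0.04785 = 1.137 mg/L.
DO = C_s − D = 10.6 − 1.137 = 9.463 mg/L.

DO ≈ 9.46 mg/L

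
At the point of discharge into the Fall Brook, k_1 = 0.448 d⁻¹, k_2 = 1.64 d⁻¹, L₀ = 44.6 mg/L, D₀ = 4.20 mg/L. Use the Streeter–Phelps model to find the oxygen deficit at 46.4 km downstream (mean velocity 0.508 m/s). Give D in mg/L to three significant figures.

Travel time t = x/v = 46.4 km / (0.508 m/s) = 46400 m / 0.508 m/s = 91340 s = 1.057 d.
k_1 L₀/(k_2−k_1) = 0.448×44.6/(1.64−0.448) = 19.98/1.192 = 16.76 mg/L.
e^(−k_1 t) = e^(−0.448×1.057) = 0.6228; e^(−k_2 t) = e^(−1.64×1.057) = 0.1766.
D = 16.76 × (0.6228 − 0.1766) + 4.20 × 0.1766 = 7.478 + 0.7418 = 8.220 mg/L.

D ≈ 8.22 mg/L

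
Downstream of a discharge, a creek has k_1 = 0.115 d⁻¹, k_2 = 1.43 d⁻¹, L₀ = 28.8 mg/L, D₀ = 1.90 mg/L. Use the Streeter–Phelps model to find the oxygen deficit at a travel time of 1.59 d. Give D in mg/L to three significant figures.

k_1 L₀/(k_2−k_1) = 0.115×28.8/(1.43−0.115) = 3.312/1.315 = 2.519 mg/L.
e^(−k_1 t) = e^(−0.115×1.590) = 0.8329; e^(−k_2 t) = e^(−1.43×1.590) = 0.1029.
D = 2.519 × (0.8329 − 0.1029) + 1.90 × 0.1029 = 1.839 + 0.1956 = 2.034 mg/L.

D ≈ 2.03 mg/L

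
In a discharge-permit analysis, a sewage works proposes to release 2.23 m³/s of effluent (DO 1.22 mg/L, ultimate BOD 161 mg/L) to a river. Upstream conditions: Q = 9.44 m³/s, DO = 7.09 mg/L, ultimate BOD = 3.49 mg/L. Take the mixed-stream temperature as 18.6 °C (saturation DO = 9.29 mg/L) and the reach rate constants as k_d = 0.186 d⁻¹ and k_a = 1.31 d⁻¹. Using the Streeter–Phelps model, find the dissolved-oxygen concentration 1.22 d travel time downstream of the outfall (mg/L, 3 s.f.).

DO ≈ 5.31 mg/L

Mixed DO = (9.44×7.09 + 2.23×1.22)/(9.44+2.23) = 69.65/11.67 = 5.968 mg/L.
Mixed L₀ = (9.44×3.49 + 2.23×161)/(11.67) = 392.0/11.67 = 33.59 mg/L.
Initial deficit D₀ = C_s − DO₀ = 9.29 − 5.968 = 3.322 mg/L.
D(1.22) = [0.186×33.59/(1.31−0.186)](e^(−0.186×1.22) − e^(−1.31×1.22)) + 3.322 e^(−1.31×1.22)
= 5.558 × (0.7970 − 0.2023) + 3.322 × 0.2023 = 3.977 mg/L.
DO = 9.29 − 3.977 = 5.313 mg/L.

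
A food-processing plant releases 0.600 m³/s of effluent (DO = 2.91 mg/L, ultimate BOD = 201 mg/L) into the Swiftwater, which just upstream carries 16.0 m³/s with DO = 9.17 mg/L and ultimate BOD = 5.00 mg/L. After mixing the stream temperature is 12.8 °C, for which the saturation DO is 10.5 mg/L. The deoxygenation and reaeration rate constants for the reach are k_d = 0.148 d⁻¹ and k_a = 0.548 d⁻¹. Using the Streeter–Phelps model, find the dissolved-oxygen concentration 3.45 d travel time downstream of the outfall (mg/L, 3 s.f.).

DO ≈ 8.26 mg/L

Mixed DO = (16.0×9.17 + 0.600×2.91)/(16.0+0.600) = 148.5/16.60 = 8.944 mg/L.
Mixed L₀ = (16.0×5.00 + 0.600×201)/(16.60) = 200.6/16.60 = 12.08 mg/L.
Initial deficit D₀ = C_s − DO₀ = 10.5 − 8.944 = 1.556 mg/L.
D(3.45) = [0.148×12.08/(0.548−0.148)](e^(−0.148×3.45) − e^(−0.548×3.45)) + 1.556 e^(−0.548×3.45)
= 4.471 × (0.6001 − 0.1510) + 1.556 × 0.1510 = 2.243 mg/L.
DO = 10.5 − 2.243 = 8.257 mg/L.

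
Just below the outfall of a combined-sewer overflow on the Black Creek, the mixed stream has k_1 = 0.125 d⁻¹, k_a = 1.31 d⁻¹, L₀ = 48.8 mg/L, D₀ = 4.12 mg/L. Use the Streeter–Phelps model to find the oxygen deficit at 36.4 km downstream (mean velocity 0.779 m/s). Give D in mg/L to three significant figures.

D ≈ 4.31 mg/L

Travel time t = x/v = 36.4 km / (0.779 m/s) = 36400 m / 0.779 m/s = 46730 s = 0.5408 d.
k_1 L₀/(k_a−k_1) = 0.125×48.8/(1.31−0.125) = 6.100/1.185 = 5.148 mg/L.
e^(−k_1 t) = e^(−0.125×0.5408) = 0.9346; e^(−k_a t) = e^(−1.31×0.5408) = 0.4924.
D = 5.148 × (0.9346 − 0.4924) + 4.12 × 0.4924 = 2.276 + 2.029 = 4.305 mg/L.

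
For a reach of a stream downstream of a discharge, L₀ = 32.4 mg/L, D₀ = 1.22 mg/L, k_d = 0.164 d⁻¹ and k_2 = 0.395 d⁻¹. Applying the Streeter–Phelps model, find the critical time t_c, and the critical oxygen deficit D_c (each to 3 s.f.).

With k_2/k_d = 2.409 and 1 − D₀(k_2−k_d)/(k_d L₀) = 0.9470,
t_c = ln(2.409 × 0.9470) / (0.395 − 0.164) = ln(2.281) / 0.2310 = 0.8245/0.2310 = 3.569 d.
D_c = (k_d/k_2) L₀ e^(−k_d t_c) = (0.164/0.395) × 32.4 × e^(−0.164×3.569) = 0.4152 × 32.4 × 0.5569 = 7.491 mg/L.

t_c ≈ 3.57 d; D_c ≈ 7.49 mg/L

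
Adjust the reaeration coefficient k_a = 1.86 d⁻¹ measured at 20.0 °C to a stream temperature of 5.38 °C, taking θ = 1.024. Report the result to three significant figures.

k_a(T₂) = k_a(T₁) · θ^(T₂−T₁) = 1.86 × 1.024^(5.38−20.0)
= 1.86 × 1.024^-14.6 = 1.86 × 0.7070 = 1.315 d⁻¹.

k_a ≈ 1.32 d⁻¹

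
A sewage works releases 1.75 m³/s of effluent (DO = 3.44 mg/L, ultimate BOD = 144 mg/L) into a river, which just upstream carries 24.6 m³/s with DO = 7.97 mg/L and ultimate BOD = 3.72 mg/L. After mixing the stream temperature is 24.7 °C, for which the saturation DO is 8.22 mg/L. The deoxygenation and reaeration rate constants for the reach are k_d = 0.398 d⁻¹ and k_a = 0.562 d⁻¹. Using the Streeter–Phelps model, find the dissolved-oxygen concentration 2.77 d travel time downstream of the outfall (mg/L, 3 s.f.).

Mixed DO = (24.6×7.97 + 1.75×3.44)/(24.6+1.75) = 202.1/26.35 = 7.669 mg/L.
Mixed L₀ = (24.6×3.72 + 1.75×144)/(26.35) = 343.5/26.35 = 13.04 mg/L.
Initial deficit D₀ = C_s − DO₀ = 8.22 − 7.669 = 0.5509 mg/L.
D(2.77) = [0.398×13.04/(0.562−0.398)](e^(−0.398×2.77) − e^(−0.562×2.77)) + 0.5509 e^(−0.562×2.77)
= 31.64 × (0.3321 − 0.2108) + 0.5509 × 0.2108 = 3.952 mg/L.
DO = 8.22 − 3.952 = 4.268 mg/L.

DO ≈ 4.27 mg/L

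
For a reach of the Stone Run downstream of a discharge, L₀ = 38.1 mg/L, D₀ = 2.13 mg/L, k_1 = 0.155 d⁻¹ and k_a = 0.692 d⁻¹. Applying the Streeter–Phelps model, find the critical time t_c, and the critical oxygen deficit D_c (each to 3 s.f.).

With k_a/k_1 = 4.465 and 1 − D₀(k_a−k_1)/(k_1 L₀) = 0.8063,
t_c = ln(4.465 × 0.8063) / (0.692 − 0.155) = ln(3.600) / 0.5370 = 1.281/0.5370 = 2.385 d.
D_c = (k_1/k_a) L₀ e^(−k_1 t_c) = (0.155/0.692) × 38.1 × e^(−0.155×2.385) = 0.2240 × 38.1 × 0.6909 = 5.896 mg/L.

t_c ≈ 2.39 d; D_c ≈ 5.90 mg/L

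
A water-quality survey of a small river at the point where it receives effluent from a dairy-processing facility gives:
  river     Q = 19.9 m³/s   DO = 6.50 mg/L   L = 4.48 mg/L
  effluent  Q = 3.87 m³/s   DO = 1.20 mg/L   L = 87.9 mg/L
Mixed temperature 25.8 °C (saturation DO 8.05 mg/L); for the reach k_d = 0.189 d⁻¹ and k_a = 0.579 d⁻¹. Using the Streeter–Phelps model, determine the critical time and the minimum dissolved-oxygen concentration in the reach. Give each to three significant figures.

Mixed DO = (19.9×6.50 + 3.87×1.20)/(19.9+3.87) = 134.0/23.77 = 5.637 mg/L.
Mixed L₀ = (19.9×4.48 + 3.87×87.9)/(23.77) = 429.3/23.77 = 18.06 mg/L.
Initial deficit D₀ = C_s − DO₀ = 8.05 − 5.637 = 2.413 mg/L.
t_c = (1/0.3900) ln[(0.579/0.189)(1 − 2.413×0.3900/(0.189×18.06))] = 2.564 × ln(2.219) = 2.044 d.
D_c = (0.189/0.579) × 18.06 × e^(−0.189×2.044) = 0.3264 × 18.06 × 0.6796 = 4.007 mg/L.
Minimum DO = 8.05 − 4.007 = 4.043 mg/L.

t_c ≈ 2.04 d; minimum DO ≈ 4.04 mg/L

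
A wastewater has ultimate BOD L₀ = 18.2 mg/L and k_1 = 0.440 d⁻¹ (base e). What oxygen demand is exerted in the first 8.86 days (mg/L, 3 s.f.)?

y_t = L₀(1 − e^(−k_1 t)) = 18.2 × (1 − e^(−0.440×8.86))
= 18.2 × (1 − 0.02027) = 18.2 × 0.9797 = 17.83 mg/L.

y ≈ 17.8 mg/L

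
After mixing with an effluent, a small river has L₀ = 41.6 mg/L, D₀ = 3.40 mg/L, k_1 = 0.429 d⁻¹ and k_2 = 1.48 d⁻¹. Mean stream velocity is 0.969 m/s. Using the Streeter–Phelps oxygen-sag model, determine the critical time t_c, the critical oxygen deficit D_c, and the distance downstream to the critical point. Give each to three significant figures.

t_c ≈ 0.966 d; D_c ≈ 7.97 mg/L; x_c ≈ 80.8 km

With k_2/k_1 = 3.450 and 1 − D₀(k_2−k_1)/(k_1 L₀) = 0.7998,
t_c = ln(3.450 × 0.7998) / (1.48 − 0.429) = ln(2.759) / 1.051 = 1.015/1.051 = 0.9657 d.
L(t_c) = L₀ e^(−k_1 t_c) = 41.6 × 0.6608 = 27.49 mg/L, and at the critical point k_2 D_c = k_1 L, so D_c = (0.429/1.48) × 27.49 = 7.968 mg/L.
x_c = v t_c = 0.969 m/s × 0.9657 d × 86400 s/d = 80850 m ≈ 80.8 km.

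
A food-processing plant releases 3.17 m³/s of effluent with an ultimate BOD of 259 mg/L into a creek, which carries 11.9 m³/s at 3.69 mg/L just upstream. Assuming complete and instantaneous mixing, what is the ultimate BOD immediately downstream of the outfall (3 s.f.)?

Flow-weighted mixing: C = (Q_r C_r + Q_w C_w)/(Q_r + Q_w)
= (11.9×3.69 + 3.17×259)/(11.9 + 3.17) = 864.9/15.07 = 57.39 mg/L.

57.4 mg/L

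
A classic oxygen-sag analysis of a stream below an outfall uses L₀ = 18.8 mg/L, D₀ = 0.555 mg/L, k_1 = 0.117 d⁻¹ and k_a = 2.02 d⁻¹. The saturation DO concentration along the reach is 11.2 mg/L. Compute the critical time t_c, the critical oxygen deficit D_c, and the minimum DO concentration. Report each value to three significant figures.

t_c ≈ 1.15 d; D_c ≈ 0.951 mg/L; min DO ≈ 10.2 mg/L

With k_a/k_1 = 17.26 and 1 − D₀(k_a−k_1)/(k_1 L₀) = 0.5198,
t_c = ln(17.26 × 0.5198) / (2.02 − 0.117) = ln(8.975) / 1.903 = 2.194/1.903 = 1.153 d.
L(t_c) = L₀ e^(−k_1 t_c) = 18.8 × 0.8738 = 16.43 mg/L, and at the critical point k_a D_c = k_1 L, so D_c = (0.117/2.02) × 16.43 = 0.9515 mg/L.
Minimum DO = C_s − D_c = 11.2 − 0.9515 = 10.25 mg/L.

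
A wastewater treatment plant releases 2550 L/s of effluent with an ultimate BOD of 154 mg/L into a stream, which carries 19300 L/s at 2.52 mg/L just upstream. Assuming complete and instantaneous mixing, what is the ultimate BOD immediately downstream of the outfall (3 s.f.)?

Flow-weighted mixing: C = (Q_r C_r + Q_w C_w)/(Q_r + Q_w)
= (19300×2.52 + 2550×154)/(19300 + 2550) = 441300/21850 = 20.20 mg/L.

20.2 mg/L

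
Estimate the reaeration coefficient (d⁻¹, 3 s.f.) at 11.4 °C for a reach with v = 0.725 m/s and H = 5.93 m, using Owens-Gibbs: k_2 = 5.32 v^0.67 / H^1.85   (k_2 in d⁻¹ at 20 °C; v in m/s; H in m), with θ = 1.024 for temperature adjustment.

k_2 ≈ 0.130 d⁻¹

k_2(20) = 5.32 × 0.725^0.67 / 5.93^1.85 = 5.32 × 0.8062 / 26.92 = 0.1593 d⁻¹.
k_2(11.4) = 0.1593 × 1.024^(11.4−20) = 0.1593 × 0.8155 = 0.1299 d⁻¹.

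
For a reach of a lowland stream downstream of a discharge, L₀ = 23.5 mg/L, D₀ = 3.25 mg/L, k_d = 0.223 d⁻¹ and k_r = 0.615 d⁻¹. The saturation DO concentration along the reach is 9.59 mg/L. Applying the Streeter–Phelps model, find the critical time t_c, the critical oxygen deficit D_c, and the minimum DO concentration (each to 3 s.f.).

t_c ≈ 1.88 d; D_c ≈ 5.61 mg/L; min DO ≈ 3.98 mg/L

With k_r/k_d = 2.758 and 1 − D₀(k_r−k_d)/(k_d L₀) = 0.7569,
t_c = ln(2.758 × 0.7569) / (0.615 − 0.223) = ln(2.087) / 0.3920 = 0.7359/0.3920 = 1.877 d.
L(t_c) = L₀ e^(−k_d t_c) = 23.5 × 0.6579 = 15.46 mg/L, and at the critical point k_r D_c = k_d L, so D_c = (0.223/0.615) × 15.46 = 5.606 mg/L.
Minimum DO = C_s − D_c = 9.59 − 5.606 = 3.984 mg/L.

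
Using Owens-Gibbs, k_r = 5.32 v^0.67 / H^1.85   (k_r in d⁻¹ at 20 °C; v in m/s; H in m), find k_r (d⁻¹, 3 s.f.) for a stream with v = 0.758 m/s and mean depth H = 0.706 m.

k_r = 5.32 × 0.758^0.67 / 0.706^1.85 = 5.32 × 0.8306 / 0.5252 = 8.414 d⁻¹.

k_r ≈ 8.41 d⁻¹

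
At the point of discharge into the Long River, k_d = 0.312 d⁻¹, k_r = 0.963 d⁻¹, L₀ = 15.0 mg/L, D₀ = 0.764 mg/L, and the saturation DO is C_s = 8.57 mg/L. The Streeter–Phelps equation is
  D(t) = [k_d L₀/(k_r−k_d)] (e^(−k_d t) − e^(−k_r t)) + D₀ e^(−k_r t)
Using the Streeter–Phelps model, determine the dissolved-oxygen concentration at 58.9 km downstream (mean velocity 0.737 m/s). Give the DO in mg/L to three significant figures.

Travel time t = x/v = 58.9 km / (0.737 m/s) = 58900 m / 0.737 m/s = 79920 s = 0.9250 d.
k_d L₀/(k_r−k_d) = 0.312×15.0/(0.963−0.312) = 4.680/0.6510 = 7.189 mg/L.
e^(−k_d t) = e^(−0.312×0.9250) = 0.7493; e^(−k_r t) = e^(−0.963×0.9250) = 0.4103.
D = 7.189 × (0.7493 − 0.4103) + 0.764 × 0.4103 = 2.437 + 0.3135 = 2.750 mg/L.
DO = C_s − D = 8.57 − 2.750 = 5.820 mg/L.

DO ≈ 5.82 mg/L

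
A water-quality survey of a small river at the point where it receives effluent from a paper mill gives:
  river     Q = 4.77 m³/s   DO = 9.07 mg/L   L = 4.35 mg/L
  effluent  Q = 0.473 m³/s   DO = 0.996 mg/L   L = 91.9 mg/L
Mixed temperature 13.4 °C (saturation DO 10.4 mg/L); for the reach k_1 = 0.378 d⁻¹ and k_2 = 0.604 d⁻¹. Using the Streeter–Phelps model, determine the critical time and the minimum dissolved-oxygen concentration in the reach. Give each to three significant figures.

t_c ≈ 1.61 d; minimum DO ≈ 6.22 mg/L

Mixed DO = (4.77×9.07 + 0.473×0.996)/(4.77+0.473) = 43.74/5.243 = 8.342 mg/L.
Mixed L₀ = (4.77×4.35 + 0.473×91.9)/(5.243) = 64.22/5.243 = 12.25 mg/L.
Initial deficit D₀ = C_s − DO₀ = 10.4 − 8.342 = 2.058 mg/L.
t_c = (1/0.2260) ln[(0.604/0.378)(1 − 2.058×0.2260/(0.378×12.25))] = 4.425 × ln(1.437) = 1.605 d.
D_c = (0.378/0.604) × 12.25 × e^(−0.378×1.605) = 0.6258 × 12.25 × 0.5451 = 4.178 mg/L.
Minimum DO = 10.4 − 4.178 = 6.222 mg/L.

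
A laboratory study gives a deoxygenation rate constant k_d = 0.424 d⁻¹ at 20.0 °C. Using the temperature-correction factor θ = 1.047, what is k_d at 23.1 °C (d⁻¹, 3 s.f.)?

k_d(T₂) = k_d(T₁) · θ^(T₂−T₁) = 0.424 × 1.047^(23.1−20.0)
= 0.424 × 1.047^3.10 = 0.424 × 1.153 = 0.4889 d⁻¹.

k_d ≈ 0.489 d⁻¹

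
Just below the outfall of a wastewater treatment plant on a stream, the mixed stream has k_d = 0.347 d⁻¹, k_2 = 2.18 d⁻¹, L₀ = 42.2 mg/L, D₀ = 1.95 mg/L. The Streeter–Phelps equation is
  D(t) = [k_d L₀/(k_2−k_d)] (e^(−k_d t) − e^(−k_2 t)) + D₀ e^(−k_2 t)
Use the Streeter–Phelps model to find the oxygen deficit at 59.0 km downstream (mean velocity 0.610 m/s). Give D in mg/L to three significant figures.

D ≈ 4.89 mg/L

Travel time t = x/v = 59.0 km / (0.610 m/s) = 59000 m / 0.610 m/s = 96720 s = 1.119 d.
k_d L₀/(k_2−k_d) = 0.347×42.2/(2.18−0.347) = 14.64/1.833 = 7.989 mg/L.
e^(−k_d t) = e^(−0.347×1.119) = 0.6781; e^(−k_2 t) = e^(−2.18×1.119) = 0.08712.
D = 7.989 × (0.6781 − 0.08712) + 1.95 × 0.08712 = 4.721 + 0.1699 = 4.891 mg/L.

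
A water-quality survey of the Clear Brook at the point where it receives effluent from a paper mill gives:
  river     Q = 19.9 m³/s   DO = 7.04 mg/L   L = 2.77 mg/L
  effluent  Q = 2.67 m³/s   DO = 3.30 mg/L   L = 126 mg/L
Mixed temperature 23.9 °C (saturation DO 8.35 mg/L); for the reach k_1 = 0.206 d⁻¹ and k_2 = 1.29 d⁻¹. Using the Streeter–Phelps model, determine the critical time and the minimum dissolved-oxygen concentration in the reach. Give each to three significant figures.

Mixed DO = (19.9×7.04 + 2.67×3.30)/(19.9+2.67) = 148.9/22.57 = 6.598 mg/L.
Mixed L₀ = (19.9×2.77 + 2.67×126)/(22.57) = 391.5/22.57 = 17.35 mg/L.
Initial deficit D₀ = C_s − DO₀ = 8.35 − 6.598 = 1.752 mg/L.
t_c = (1/1.084) ln[(1.29/0.206)(1 − 1.752×1.084/(0.206×17.35))] = 0.9225 × ln(2.933) = 0.9928 d.
D_c = (0.206/1.29) × 17.35 × e^(−0.206×0.9928) = 0.1597 × 17.35 × 0.8150 = 2.258 mg/L.
Minimum DO = 8.35 − 2.258 = 6.092 mg/L.

t_c ≈ 0.993 d; minimum DO ≈ 6.09 mg/L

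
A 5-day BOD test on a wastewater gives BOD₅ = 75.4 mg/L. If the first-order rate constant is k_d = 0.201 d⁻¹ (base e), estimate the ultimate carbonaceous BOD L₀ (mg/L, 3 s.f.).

L₀ ≈ 119 mg/L

BOD₅ = L₀(1 − e^(−5k_d)) ⇒ L₀ = BOD₅ / (1 − e^(−5×0.201))
= 75.4 / (1 − 0.3660) = 75.4 / 0.6340 = 118.9 mg/L.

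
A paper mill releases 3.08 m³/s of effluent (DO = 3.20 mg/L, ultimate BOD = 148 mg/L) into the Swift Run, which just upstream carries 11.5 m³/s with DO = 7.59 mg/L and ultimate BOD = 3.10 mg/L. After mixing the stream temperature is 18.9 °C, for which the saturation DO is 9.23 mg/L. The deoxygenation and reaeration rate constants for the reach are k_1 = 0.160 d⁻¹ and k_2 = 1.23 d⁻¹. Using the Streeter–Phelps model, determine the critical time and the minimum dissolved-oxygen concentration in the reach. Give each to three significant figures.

Mixed DO = (11.5×7.59 + 3.08×3.20)/(11.5+3.08) = 97.14/14.58 = 6.663 mg/L.
Mixed L₀ = (11.5×3.10 + 3.08×148)/(14.58) = 491.5/14.58 = 33.71 mg/L.
Initial deficit D₀ = C_s − DO₀ = 9.23 − 6.663 = 2.567 mg/L.
t_c = (1/1.070) ln[(1.23/0.160)(1 − 2.567×1.070/(0.160×33.71))] = 0.9346 × ln(3.772) = 1.241 d.
D_c = (0.160/1.23) × 33.71 × e^(−0.160×1.241) = 0.1301 × 33.71 × 0.8199 = 3.595 mg/L.
Minimum DO = 9.23 − 3.595 = 5.635 mg/L.

t_c ≈ 1.24 d; minimum DO ≈ 5.63 mg/L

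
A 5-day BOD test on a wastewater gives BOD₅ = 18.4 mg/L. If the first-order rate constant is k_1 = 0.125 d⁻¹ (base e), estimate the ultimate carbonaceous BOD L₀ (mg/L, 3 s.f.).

BOD₅ = L₀(1 − e^(−5k_1)) ⇒ L₀ = BOD₅ / (1 − e^(−5×0.125))
= 18.4 / (1 − 0.5353) = 18.4 / 0.4647 = 39.59 mg/L.

L₀ ≈ 39.6 mg/L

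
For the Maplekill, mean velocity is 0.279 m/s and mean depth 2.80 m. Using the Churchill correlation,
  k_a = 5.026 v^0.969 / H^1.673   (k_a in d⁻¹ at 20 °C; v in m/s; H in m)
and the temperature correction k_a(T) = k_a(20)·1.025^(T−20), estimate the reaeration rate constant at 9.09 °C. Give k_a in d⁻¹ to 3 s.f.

k_a ≈ 0.199 d⁻¹

k_a(20) = 5.026 × 0.279^0.969 / 2.80^1.673 = 5.026 × 0.2903 / 5.599 = 0.2606 d⁻¹.
k_a(9.09) = 0.2606 × 1.025^(9.09−20) = 0.2606 × 0.7638 = 0.1990 d⁻¹.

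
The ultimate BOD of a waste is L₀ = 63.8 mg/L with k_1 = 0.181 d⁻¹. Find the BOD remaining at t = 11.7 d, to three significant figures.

L ≈ 7.68 mg/L

L_t = L₀ e^(−k_1 t) = 63.8 × e^(−0.181×11.7) = 63.8 × 0.1203 = 7.676 mg/L.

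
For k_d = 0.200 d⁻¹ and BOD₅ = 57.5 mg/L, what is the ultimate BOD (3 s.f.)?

L₀ ≈ 91.0 mg/L

BOD₅ = L₀(1 − e^(−5k_d)) ⇒ L₀ = BOD₅ / (1 − e^(−5×0.200))
= 57.5 / (1 − 0.3679) = 57.5 / 0.6321 = 90.96 mg/L.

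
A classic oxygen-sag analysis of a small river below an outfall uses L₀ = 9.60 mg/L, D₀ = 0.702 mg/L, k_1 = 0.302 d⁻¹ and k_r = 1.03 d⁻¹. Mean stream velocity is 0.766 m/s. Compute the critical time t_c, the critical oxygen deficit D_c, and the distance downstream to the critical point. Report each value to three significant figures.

t_c ≈ 1.42 d; D_c ≈ 1.83 mg/L; x_c ≈ 93.9 km

At the critical point dD/dt = 0, so k_1 L₀ e^(−k_1 t) = k_r D. Substituting D(t) from the Streeter–Phelps equation and solving for t gives
t_c = ln[(k_r/k_1)(1 − D₀(k_r−k_1)/(k_1 L₀))] / (k_r−k_1).
Here k_r−k_1 = 0.7280 d⁻¹ and 1 − D₀(k_r−k_1)/(k_1 L₀) = 1 − 0.702×0.7280/(0.302×9.60) = 0.8237, so
t_c = ln(3.411 × 0.8237) / 0.7280 = 1.033 / 0.7280 = 1.419 d.
L(t_c) = L₀ e^(−k_1 t_c) = 9.60 × 0.6515 = 6.254 mg/L, and at the critical point k_r D_c = k_1 L, so D_c = (0.302/1.03) × 6.254 = 1.834 mg/L.
x_c = v t_c = 0.766 m/s × 1.419 d × 86400 s/d = 93910 m ≈ 93.9 km.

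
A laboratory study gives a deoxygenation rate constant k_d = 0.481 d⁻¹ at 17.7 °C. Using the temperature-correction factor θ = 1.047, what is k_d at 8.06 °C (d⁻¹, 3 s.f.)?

k_d ≈ 0.309 d⁻¹

k_d(T₂) = k_d(T₁) · θ^(T₂−T₁) = 0.481 × 1.047^(8.06−17.7)
= 0.481 × 1.047^-9.64 = 0.481 × 0.6423 = 0.3089 d⁻¹.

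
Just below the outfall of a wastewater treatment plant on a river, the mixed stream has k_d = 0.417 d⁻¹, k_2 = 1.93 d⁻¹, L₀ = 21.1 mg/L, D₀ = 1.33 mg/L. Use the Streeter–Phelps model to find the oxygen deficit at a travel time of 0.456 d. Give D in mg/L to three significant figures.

k_d L₀/(k_2−k_d) = 0.417×21.1/(1.93−0.417) = 8.799/1.513 = 5.815 mg/L.
e^(−k_d t) = e^(−0.417×0.4560) = 0.8268; e^(−k_2 t) = e^(−1.93×0.4560) = 0.4147.
D = 5.815 × (0.8268 − 0.4147) + 1.33 × 0.4147 = 2.396 + 0.5516 = 2.948 mg/L.

D ≈ 2.95 mg/L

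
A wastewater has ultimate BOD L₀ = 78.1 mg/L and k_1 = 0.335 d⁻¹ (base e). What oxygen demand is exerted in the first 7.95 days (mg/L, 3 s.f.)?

y_t = L₀(1 − e^(−k_1 t)) = 78.1 × (1 − e^(−0.335×7.95))
= 78.1 × (1 − 0.06972) = 78.1 × 0.9303 = 72.65 mg/L.

y ≈ 72.7 mg/L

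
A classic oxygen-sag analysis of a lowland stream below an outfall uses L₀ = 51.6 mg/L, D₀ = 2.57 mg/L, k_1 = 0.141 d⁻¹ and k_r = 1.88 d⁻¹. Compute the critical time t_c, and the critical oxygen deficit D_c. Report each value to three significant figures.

t_c ≈ 0.942 d; D_c ≈ 3.39 mg/L

t_c = [1/(k_r−k_1)] ln[(k_r/k_1)(1 − D₀(k_r−k_1)/(k_1 L₀))]
= [1/(1.88−0.141)] ln[(1.88/0.141)(1 − 2.57×1.739/(0.141×51.6))]
= (1/1.739) ln[13.33 × 0.3857] = 0.5750 × ln(5.143) = 0.5750 × 1.638 = 0.9417 d.
L(t_c) = L₀ e^(−k_1 t_c) = 51.6 × 0.8757 = 45.18 mg/L, and at the critical point k_r D_c = k_1 L, so D_c = (0.141/1.88) × 45.18 = 3.389 mg/L.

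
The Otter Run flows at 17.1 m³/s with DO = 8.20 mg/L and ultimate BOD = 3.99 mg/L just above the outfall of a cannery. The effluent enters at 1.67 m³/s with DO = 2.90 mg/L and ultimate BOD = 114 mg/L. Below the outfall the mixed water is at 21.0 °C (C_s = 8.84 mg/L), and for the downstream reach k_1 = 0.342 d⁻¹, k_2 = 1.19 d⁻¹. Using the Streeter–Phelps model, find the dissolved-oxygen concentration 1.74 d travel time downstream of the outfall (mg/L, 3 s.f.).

DO ≈ 6.34 mg/L

Mixed DO = (17.1×8.20 + 1.67×2.90)/(17.1+1.67) = 145.1/18.77 = 7.728 mg/L.
Mixed L₀ = (17.1×3.99 + 1.67×114)/(18.77) = 258.6/18.77 = 13.78 mg/L.
Initial deficit D₀ = C_s − DO₀ = 8.84 − 7.728 = 1.112 mg/L.
D(1.74) = [0.342×13.78/(1.19−0.342)](e^(−0.342×1.74) − e^(−1.19×1.74)) + 1.112 e^(−1.19×1.74)
= 5.557 × (0.5515 − 0.1261) + 1.112 × 0.1261 = 2.504 mg/L.
DO = 8.84 − 2.504 = 6.336 mg/L.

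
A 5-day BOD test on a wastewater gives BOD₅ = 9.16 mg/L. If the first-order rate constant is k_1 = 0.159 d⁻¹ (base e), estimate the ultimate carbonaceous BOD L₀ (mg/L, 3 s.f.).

BOD₅ = L₀(1 − e^(−5k_1)) ⇒ L₀ = BOD₅ / (1 − e^(−5×0.159))
= 9.16 / (1 − 0.4516) = 9.16 / 0.5484 = 16.70 mg/L.

L₀ ≈ 16.7 mg/L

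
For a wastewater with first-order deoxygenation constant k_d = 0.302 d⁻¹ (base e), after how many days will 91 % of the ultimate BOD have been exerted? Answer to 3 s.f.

y/L₀ = 1 − e^(−k_d t) = 0.91 ⇒ e^(−k_d t) = 0.0900
t = −ln(0.0900) / 0.302 = 2.408 / 0.302 = 7.973 d.

t ≈ 7.97 d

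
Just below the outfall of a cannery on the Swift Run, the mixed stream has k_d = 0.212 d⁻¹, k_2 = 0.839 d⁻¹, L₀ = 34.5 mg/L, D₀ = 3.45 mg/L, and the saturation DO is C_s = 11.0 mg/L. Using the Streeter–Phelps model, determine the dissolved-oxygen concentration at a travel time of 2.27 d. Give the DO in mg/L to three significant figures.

DO ≈ 5.01 mg/L

k_d L₀/(k_2−k_d) = 0.212×34.5/(0.839−0.212) = 7.314/0.6270 = 11.67 mg/L.
e^(−k_d t) = e^(−0.212×2.270) = 0.6180; e^(−k_2 t) = e^(−0.839×2.270) = 0.1489.
D = 11.67 × (0.6180 − 0.1489) + 3.45 × 0.1489 = 5.472 + 0.5137 = 5.986 mg/L.
DO = C_s − D = 11.0 − 5.986 = 5.014 mg/L.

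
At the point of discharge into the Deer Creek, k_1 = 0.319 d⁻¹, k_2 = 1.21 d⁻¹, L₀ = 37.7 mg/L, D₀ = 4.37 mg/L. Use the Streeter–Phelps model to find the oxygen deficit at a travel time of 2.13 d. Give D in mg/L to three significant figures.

k_1 L₀/(k_2−k_1) = 0.319×37.7/(1.21−0.319) = 12.03/0.8910 = 13.50 mg/L.
e^(−k_1 t) = e^(−0.319×2.130) = 0.5069; e^(−k_2 t) = e^(−1.21×2.130) = 0.07598.
D = 13.50 × (0.5069 − 0.07598) + 4.37 × 0.07598 = 5.816 + 0.3320 = 6.148 mg/L.

D ≈ 6.15 mg/L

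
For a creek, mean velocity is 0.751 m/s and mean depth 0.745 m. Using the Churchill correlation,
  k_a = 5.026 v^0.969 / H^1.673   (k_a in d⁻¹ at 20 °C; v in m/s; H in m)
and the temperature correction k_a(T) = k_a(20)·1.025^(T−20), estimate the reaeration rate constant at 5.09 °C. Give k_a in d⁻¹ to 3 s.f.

k_a ≈ 4.31 d⁻¹

k_a(20) = 5.026 × 0.751^0.969 / 0.745^1.673 = 5.026 × 0.7577 / 0.6111 = 6.232 d⁻¹.
k_a(5.09) = 6.232 × 1.025^(5.09−20) = 6.232 × 0.6920 = 4.312 d⁻¹.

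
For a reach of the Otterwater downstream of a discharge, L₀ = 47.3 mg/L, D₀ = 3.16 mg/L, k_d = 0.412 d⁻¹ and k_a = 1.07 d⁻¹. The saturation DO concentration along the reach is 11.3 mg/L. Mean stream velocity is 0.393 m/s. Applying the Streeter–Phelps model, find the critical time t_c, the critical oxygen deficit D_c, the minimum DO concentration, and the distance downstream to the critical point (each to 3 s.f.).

t_c ≈ 1.28 d; D_c ≈ 10.8 mg/L; min DO ≈ 0.547 mg/L; x_c ≈ 43.4 km

At the critical point dD/dt = 0, so k_d L₀ e^(−k_d t) = k_a D. Substituting D(t) from the Streeter–Phelps equation and solving for t gives
t_c = ln[(k_a/k_d)(1 − D₀(k_a−k_d)/(k_d L₀))] / (k_a−k_d).
Here k_a−k_d = 0.6580 d⁻¹ and 1 − D₀(k_a−k_d)/(k_d L₀) = 1 − 3.16×0.6580/(0.412×47.3) = 0.8933, so
t_c = ln(2.597 × 0.8933) / 0.6580 = 0.8416 / 0.6580 = 1.279 d.
D_c = (k_d/k_a) L₀ e^(−k_d t_c) = (0.412/1.07) × 47.3 × e^(−0.412×1.279) = 0.3850 × 47.3 × 0.5904 = 10.75 mg/L.
Minimum DO = C_s − D_c = 11.3 − 10.75 = 0.5470 mg/L.
x_c = v t_c = 0.393 m/s × 1.279 d × 86400 s/d = 43430 m ≈ 43.4 km.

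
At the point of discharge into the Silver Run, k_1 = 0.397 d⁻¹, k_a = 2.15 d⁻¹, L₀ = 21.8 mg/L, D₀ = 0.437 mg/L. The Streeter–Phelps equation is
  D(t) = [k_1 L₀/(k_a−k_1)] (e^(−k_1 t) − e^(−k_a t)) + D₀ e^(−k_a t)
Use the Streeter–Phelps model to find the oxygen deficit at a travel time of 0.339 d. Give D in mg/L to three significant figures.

D ≈ 2.14 mg/L

k_1 L₀/(k_a−k_1) = 0.397×21.8/(2.15−0.397) = 8.655/1.753 = 4.937 mg/L.
e^(−k_1 t) = e^(−0.397×0.3390) = 0.8741; e^(−k_a t) = e^(−2.15×0.3390) = 0.4825.
D = 4.937 × (0.8741 − 0.4825) + 0.437 × 0.4825 = 1.933 + 0.2108 = 2.144 mg/L.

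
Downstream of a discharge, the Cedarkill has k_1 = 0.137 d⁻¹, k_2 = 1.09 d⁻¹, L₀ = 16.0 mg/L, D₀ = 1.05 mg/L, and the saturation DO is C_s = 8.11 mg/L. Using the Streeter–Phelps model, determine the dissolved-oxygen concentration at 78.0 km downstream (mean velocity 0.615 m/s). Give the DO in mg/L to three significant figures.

Travel time t = x/v = 78.0 km / (0.615 m/s) = 78000 m / 0.615 m/s = 126800 s = 1.468 d.
k_1 L₀/(k_2−k_1) = 0.137×16.0/(1.09−0.137) = 2.192/0.9530 = 2.300 mg/L.
e^(−k_1 t) = e^(−0.137×1.468) = 0.8178; e^(−k_2 t) = e^(−1.09×1.468) = 0.2019.
D = 2.300 × (0.8178 − 0.2019) + 1.05 × 0.2019 = 1.417 + 0.2120 = 1.629 mg/L.
DO = C_s − D = 8.11 − 1.629 = 6.481 mg/L.

DO ≈ 6.48 mg/L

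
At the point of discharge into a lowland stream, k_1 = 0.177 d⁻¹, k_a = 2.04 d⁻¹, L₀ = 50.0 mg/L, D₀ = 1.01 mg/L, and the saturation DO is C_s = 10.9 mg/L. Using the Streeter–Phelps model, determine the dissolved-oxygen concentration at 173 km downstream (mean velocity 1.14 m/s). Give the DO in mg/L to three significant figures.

Travel time t = x/v = 173 km / (1.14 m/s) = 173000 m / 1.14 m/s = 151800 s = 1.756 d.
k_1 L₀/(k_a−k_1) = 0.177×50.0/(2.04−0.177) = 8.850/1.863 = 4.750 mg/L.
e^(−k_1 t) = e^(−0.177×1.756) = 0.7328; e^(−k_a t) = e^(−2.04×1.756) = 0.02779.
D = 4.750 × (0.7328 − 0.02779) + 1.01 × 0.02779 = 3.349 + 0.02807 = 3.377 mg/L.
DO = C_s − D = 10.9 − 3.377 = 7.523 mg/L.

DO ≈ 7.52 mg/L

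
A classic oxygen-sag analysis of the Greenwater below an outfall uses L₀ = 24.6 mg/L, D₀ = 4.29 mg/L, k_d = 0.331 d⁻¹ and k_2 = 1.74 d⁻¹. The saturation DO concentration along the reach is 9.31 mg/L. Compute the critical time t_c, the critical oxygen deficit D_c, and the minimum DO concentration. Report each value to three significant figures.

With k_2/k_d = 5.257 and 1 − D₀(k_2−k_d)/(k_d L₀) = 0.2577,
t_c = ln(5.257 × 0.2577) / (1.74 − 0.331) = ln(1.354) / 1.409 = 0.3034/1.409 = 0.2153 d.
L(t_c) = L₀ e^(−k_d t_c) = 24.6 × 0.9312 = 22.91 mg/L, and at the critical point k_2 D_c = k_d L, so D_c = (0.331/1.74) × 22.91 = 4.358 mg/L.
Minimum DO = C_s − D_c = 9.31 − 4.358 = 4.952 mg/L.

t_c ≈ 0.215 d; D_c ≈ 4.36 mg/L; min DO ≈ 4.95 mg/L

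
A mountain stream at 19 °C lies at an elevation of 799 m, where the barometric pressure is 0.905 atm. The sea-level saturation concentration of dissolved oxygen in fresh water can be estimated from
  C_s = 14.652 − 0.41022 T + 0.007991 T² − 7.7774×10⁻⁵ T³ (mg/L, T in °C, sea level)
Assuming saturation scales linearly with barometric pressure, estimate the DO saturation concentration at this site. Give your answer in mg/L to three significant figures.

C_s ≈ 8.33 mg/L

At sea level: C_s = 14.652 − 0.41022×19 + 0.007991×19² − 7.7774×10⁻⁵×19³ = 9.209 mg/L.
Pressure correction: C_s' = 9.209 × 0.905 = 8.334 mg/L.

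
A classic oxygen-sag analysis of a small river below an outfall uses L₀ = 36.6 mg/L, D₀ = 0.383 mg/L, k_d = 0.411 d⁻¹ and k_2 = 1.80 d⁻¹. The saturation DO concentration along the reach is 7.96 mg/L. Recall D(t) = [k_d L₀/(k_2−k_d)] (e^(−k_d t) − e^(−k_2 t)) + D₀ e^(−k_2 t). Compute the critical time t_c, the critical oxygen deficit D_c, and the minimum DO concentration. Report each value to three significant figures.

t_c ≈ 1.04 d; D_c ≈ 5.46 mg/L; min DO ≈ 2.50 mg/L

At the critical point dD/dt = 0, so k_d L₀ e^(−k_d t) = k_2 D. Substituting D(t) from the Streeter–Phelps equation and solving for t gives
t_c = ln[(k_2/k_d)(1 − D₀(k_2−k_d)/(k_d L₀))] / (k_2−k_d).
Here k_2−k_d = 1.389 d⁻¹ and 1 − D₀(k_2−k_d)/(k_d L₀) = 1 − 0.383×1.389/(0.411×36.6) = 0.9646, so
t_c = ln(4.380 × 0.9646) / 1.389 = 1.441 / 1.389 = 1.037 d.
D_c = (k_d/k_2) L₀ e^(−k_d t_c) = (0.411/1.80) × 36.6 × e^(−0.411×1.037) = 0.2283 × 36.6 × 0.6529 = 5.456 mg/L.
Minimum DO = C_s − D_c = 7.96 − 5.456 = 2.504 mg/L.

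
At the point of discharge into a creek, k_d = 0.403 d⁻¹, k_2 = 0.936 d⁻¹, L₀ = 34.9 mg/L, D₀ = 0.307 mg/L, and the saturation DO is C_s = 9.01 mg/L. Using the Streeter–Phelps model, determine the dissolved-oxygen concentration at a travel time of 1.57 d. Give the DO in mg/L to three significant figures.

DO ≈ 0.994 mg/L

k_d L₀/(k_2−k_d) = 0.403×34.9/(0.936−0.403) = 14.06/0.5330 = 26.39 mg/L.
e^(−k_d t) = e^(−0.403×1.570) = 0.5312; e^(−k_2 t) = e^(−0.936×1.570) = 0.2300.
D = 26.39 × (0.5312 − 0.2300) + 0.307 × 0.2300 = 7.946 + 0.07062 = 8.016 mg/L.
DO = C_s − D = 9.01 − 8.016 = 0.9936 mg/L.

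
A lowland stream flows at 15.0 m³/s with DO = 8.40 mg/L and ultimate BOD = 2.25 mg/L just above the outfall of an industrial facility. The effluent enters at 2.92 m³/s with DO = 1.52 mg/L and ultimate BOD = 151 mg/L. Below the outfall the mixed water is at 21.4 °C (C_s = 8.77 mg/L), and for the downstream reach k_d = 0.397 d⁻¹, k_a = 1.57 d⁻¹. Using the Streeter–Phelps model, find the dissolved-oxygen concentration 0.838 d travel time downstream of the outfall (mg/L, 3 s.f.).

Mixed DO = (15.0×8.40 + 2.92×1.52)/(15.0+2.92) = 130.4/17.92 = 7.279 mg/L.
Mixed L₀ = (15.0×2.25 + 2.92×151)/(17.92) = 474.7/17.92 = 26.49 mg/L.
Initial deficit D₀ = C_s − DO₀ = 8.77 − 7.279 = 1.491 mg/L.
D(0.838) = [0.397×26.49/(1.57−0.397)](e^(−0.397×0.838) − e^(−1.57×0.838)) + 1.491 e^(−1.57×0.838)
= 8.965 × (0.7170 − 0.2683) + 1.491 × 0.2683 = 4.423 mg/L.
DO = 8.77 − 4.423 = 4.347 mg/L.

DO ≈ 4.35 mg/L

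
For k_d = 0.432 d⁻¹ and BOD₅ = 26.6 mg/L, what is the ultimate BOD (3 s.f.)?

BOD₅ = L₀(1 − e^(−5k_d)) ⇒ L₀ = BOD₅ / (1 − e^(−5×0.432))
= 26.6 / (1 − 0.1153) = 26.6 / 0.8847 = 30.07 mg/L.

L₀ ≈ 30.1 mg/L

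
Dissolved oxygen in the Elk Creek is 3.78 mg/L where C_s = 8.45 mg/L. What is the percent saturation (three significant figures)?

% saturation = C/C_s × 100 = 3.78/8.45 × 100 = 44.7 %.

44.7 % saturation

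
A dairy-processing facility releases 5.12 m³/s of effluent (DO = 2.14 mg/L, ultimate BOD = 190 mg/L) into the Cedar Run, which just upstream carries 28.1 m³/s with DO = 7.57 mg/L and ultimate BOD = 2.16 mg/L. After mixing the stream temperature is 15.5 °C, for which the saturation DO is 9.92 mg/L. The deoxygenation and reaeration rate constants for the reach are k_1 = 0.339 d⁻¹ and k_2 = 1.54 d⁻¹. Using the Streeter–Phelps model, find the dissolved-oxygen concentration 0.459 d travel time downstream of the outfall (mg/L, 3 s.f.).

Mixed DO = (28.1×7.57 + 5.12×2.14)/(28.1+5.12) = 223.7/33.22 = 6.733 mg/L.
Mixed L₀ = (28.1×2.16 + 5.12×190)/(33.22) = 1033/33.22 = 31.11 mg/L.
Initial deficit D₀ = C_s − DO₀ = 9.92 − 6.733 = 3.187 mg/L.
D(0.459) = [0.339×31.11/(1.54−0.339)](e^(−0.339×0.459) − e^(−1.54×0.459)) + 3.187 e^(−1.54×0.459)
= 8.781 × (0.8559 − 0.4932) + 3.187 × 0.4932 = 4.757 mg/L.
DO = 9.92 − 4.757 = 5.163 mg/L.

DO ≈ 5.16 mg/L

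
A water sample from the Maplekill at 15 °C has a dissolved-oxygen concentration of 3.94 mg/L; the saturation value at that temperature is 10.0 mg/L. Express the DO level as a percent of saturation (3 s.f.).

% saturation = C/C_s × 100 = 3.94/10.0 × 100 = 39.4 %.

39.4 % saturation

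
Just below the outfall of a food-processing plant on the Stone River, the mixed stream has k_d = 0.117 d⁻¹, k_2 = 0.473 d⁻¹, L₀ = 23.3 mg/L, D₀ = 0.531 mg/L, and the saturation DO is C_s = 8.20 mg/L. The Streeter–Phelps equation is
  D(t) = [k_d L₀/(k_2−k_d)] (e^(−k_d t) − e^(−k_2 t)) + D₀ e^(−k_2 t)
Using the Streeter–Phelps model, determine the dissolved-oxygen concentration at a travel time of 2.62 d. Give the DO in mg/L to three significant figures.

DO ≈ 4.63 mg/L

k_d L₀/(k_2−k_d) = 0.117×23.3/(0.473−0.117) = 2.726/0.3560 = 7.658 mg/L.
e^(−k_d t) = e^(−0.117×2.620) = 0.7360; e^(−k_2 t) = e^(−0.473×2.620) = 0.2896.
D = 7.658 × (0.7360 − 0.2896) + 0.531 × 0.2896 = 3.418 + 0.1538 = 3.572 mg/L.
DO = C_s − D = 8.20 − 3.572 = 4.628 mg/L.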